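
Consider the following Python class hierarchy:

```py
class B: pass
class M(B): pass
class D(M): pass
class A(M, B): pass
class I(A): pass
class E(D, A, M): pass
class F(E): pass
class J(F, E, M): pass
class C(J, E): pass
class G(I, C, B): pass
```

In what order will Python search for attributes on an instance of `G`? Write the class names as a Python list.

[G, I, C, J, F, E, D, A, M, B, object]

L[G] = G + merge(L[I], L[C], L[B], [I C B])
  take I:  [I A M B object] + [C J F E D A M B object] + [B object] + [I C B]
  take C:  [A M B object] + [C J F E D A M B object] + [B object] + [C B]
  take J:  [A M B object] + [J F E D A M B object] + [B object] + [B]
  take F:  [A M B object] + [F E D A M B object] + [B object] + [B]
  take E:  [A M B object] + [E D A M B object] + [B object] + [B]
  take D:  [A M B object] + [D A M B object] + [B object] + [B]
  take A:  [A M B object] + [A M B object] + [B object] + [B]
  take M:  [M B object] + [M B object] + [B object] + [B]
  take B:  [B object] + [B object] + [B object] + [B]
  take object:  [object] + [object] + [object]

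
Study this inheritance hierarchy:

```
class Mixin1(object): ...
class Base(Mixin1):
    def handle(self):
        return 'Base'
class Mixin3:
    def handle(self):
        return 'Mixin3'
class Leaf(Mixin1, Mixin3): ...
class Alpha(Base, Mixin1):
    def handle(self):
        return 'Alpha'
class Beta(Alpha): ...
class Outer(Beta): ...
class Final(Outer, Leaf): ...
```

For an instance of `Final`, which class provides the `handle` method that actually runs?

L[Final] = Final + merge(L[Outer], L[Leaf], [Outer Leaf])
  take Outer:  [Outer Beta Alpha Base Mixin1 object] + [Leaf Mixin1 Mixin3 object] + [Outer Leaf]
  take Beta:  [Beta Alpha Base Mixin1 object] + [Leaf Mixin1 Mixin3 object] + [Leaf]
  take Alpha:  [Alpha Base Mixin1 object] + [Leaf Mixin1 Mixin3 object] + [Leaf]
  take Base:  [Base Mixin1 object] + [Leaf Mixin1 Mixin3 object] + [Leaf]
  take Leaf:  [Mixin1 object] + [Leaf Mixin1 Mixin3 object] + [Leaf]
  take Mixin1:  [Mixin1 object] + [Mixin1 Mixin3 object]
  take Mixin3:  [object] + [Mixin3 object]
  take object:  [object] + [object]
MRO: Final Outer Beta Alpha Base Leaf Mixin1 Mixin3 object
handle is defined in: Alpha, Base, Mixin3. First along the MRO is Alpha.

Alpha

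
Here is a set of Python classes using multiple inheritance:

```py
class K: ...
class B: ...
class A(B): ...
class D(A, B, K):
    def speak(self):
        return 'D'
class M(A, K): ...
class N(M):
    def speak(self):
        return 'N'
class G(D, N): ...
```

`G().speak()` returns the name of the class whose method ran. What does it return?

D

L[G] = G + merge(L[D], L[N], [D N])
  take D:  [D A B K object] + [N M A B K object] + [D N]
  take N:  [A B K object] + [N M A B K object] + [N]
  take M:  [A B K object] + [M A B K object]
  take A:  [A B K object] + [A B K object]
  take B:  [B K object] + [B K object]
  take K:  [K object] + [K object]
  take object:  [object] + [object]
MRO: G D N M A B K object
speak is defined in: D, N. First along the MRO is D.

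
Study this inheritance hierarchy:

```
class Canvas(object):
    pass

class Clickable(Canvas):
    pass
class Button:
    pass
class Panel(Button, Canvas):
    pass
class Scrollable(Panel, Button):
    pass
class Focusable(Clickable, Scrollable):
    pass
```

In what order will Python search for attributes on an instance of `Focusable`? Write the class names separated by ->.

L[Focusable] = Focusable + merge(L[Clickable], L[Scrollable], [Clickable Scrollable])
  take Clickable:  [Clickable Canvas object] + [Scrollable Panel Button Canvas object] + [Clickable Scrollable]
  take Scrollable:  [Canvas object] + [Scrollable Panel Button Canvas object] + [Scrollable]
  take Panel:  [Canvas object] + [Panel Button Canvas object]
  take Button:  [Canvas object] + [Button Canvas object]
  take Canvas:  [Canvas object] + [Canvas object]
  take object:  [object] + [object]

Focusable -> Clickable -> Scrollable -> Panel -> Button -> Canvas -> object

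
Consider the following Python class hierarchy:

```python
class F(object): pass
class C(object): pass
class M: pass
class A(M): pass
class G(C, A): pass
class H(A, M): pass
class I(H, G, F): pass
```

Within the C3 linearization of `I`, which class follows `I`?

H

L[I] = I + merge(L[H], L[G], L[F], [H G F])
  take H:  [H A M object] + [G C A M object] + [F object] + [H G F]
  take G:  [A M object] + [G C A M object] + [F object] + [G F]
  take C:  [A M object] + [C A M object] + [F object] + [F]
  take A:  [A M object] + [A M object] + [F object] + [F]
  take M:  [M object] + [M object] + [F object] + [F]
  take F:  [object] + [object] + [F object] + [F]
  take object:  [object] + [object] + [object]
MRO: I H G C A M F object
I is at position 0; next is H.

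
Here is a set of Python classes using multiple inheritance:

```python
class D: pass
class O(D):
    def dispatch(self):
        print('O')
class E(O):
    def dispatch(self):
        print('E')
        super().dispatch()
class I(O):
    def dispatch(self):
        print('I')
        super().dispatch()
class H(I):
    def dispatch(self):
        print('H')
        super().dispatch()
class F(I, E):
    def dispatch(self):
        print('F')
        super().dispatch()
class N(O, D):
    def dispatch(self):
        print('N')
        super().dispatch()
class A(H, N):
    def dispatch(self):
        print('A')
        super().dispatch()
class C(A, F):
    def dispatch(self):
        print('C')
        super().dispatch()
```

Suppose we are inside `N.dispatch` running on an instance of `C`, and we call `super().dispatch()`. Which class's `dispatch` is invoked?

E

L[C] = C + merge(L[A], L[F], [A F])
  take A:  [A H I N O D object] + [F I E O D object] + [A F]
  take H:  [H I N O D object] + [F I E O D object] + [F]
  take F:  [I N O D object] + [F I E O D object] + [F]
  take I:  [I N O D object] + [I E O D object]
  take N:  [N O D object] + [E O D object]
  take E:  [O D object] + [E O D object]
  take O:  [O D object] + [O D object]
  take D:  [D object] + [D object]
  take object:  [object] + [object]
MRO: C A H F I N E O D object
super() in N.dispatch on a C instance goes to the class after N in C's MRO: E.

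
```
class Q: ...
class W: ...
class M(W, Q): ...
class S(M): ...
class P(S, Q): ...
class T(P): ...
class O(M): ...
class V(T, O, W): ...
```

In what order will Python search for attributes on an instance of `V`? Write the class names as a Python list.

[V, T, P, S, O, M, W, Q, object]

L[V] = V + merge(L[T], L[O], L[W], [T O W])
  take T:  [T P S M W Q object] + [O M W Q object] + [W object] + [T O W]
  take P:  [P S M W Q object] + [O M W Q object] + [W object] + [O W]
  take S:  [S M W Q object] + [O M W Q object] + [W object] + [O W]
  take O:  [M W Q object] + [O M W Q object] + [W object] + [O W]
  take M:  [M W Q object] + [M W Q object] + [W object] + [W]
  take W:  [W Q object] + [W Q object] + [W object] + [W]
  take Q:  [Q object] + [Q object] + [object]
  take object:  [object] + [object] + [object]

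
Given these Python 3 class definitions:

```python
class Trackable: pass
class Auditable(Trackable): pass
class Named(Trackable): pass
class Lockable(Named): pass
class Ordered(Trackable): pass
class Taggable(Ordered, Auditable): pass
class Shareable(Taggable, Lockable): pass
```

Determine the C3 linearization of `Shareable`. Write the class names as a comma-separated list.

Shareable, Taggable, Ordered, Auditable, Lockable, Named, Trackable, object

L[Shareable] = Shareable + merge(L[Taggable], L[Lockable], [Taggable Lockable])
  take Taggable:  [Taggable Ordered Auditable Trackable object] + [Lockable Named Trackable object] + [Taggable Lockable]
  take Ordered:  [Ordered Auditable Trackable object] + [Lockable Named Trackable object] + [Lockable]
  take Auditable:  [Auditable Trackable object] + [Lockable Named Trackable object] + [Lockable]
  take Lockable:  [Trackable object] + [Lockable Named Trackable object] + [Lockable]
  take Named:  [Trackable object] + [Named Trackable object]
  take Trackable:  [Trackable object] + [Trackable object]
  take object:  [object] + [object]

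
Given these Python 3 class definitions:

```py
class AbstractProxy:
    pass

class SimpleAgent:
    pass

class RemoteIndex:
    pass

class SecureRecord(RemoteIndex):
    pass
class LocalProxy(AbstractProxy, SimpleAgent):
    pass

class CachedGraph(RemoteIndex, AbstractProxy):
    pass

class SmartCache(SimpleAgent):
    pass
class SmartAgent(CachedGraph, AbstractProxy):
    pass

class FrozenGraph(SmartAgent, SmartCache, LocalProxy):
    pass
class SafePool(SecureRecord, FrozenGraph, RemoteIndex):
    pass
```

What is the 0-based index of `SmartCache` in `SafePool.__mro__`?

L[SafePool] = SafePool + merge(L[SecureRecord], L[FrozenGraph], L[RemoteIndex], [SecureRecord FrozenGraph RemoteIndex])
  take SecureRecord:  [SecureRecord RemoteIndex object] + [FrozenGraph SmartAgent CachedGraph RemoteIndex SmartCache LocalProxy AbstractProxy SimpleAgent object] + [RemoteIndex object] + [SecureRecord FrozenGraph RemoteIndex]
  take FrozenGraph:  [RemoteIndex object] + [FrozenGraph SmartAgent CachedGraph RemoteIndex SmartCache LocalProxy AbstractProxy SimpleAgent object] + [RemoteIndex object] + [FrozenGraph RemoteIndex]
  take SmartAgent:  [RemoteIndex object] + [SmartAgent CachedGraph RemoteIndex SmartCache LocalProxy AbstractProxy SimpleAgent object] + [RemoteIndex object] + [RemoteIndex]
  take CachedGraph:  [RemoteIndex object] + [CachedGraph RemoteIndex SmartCache LocalProxy AbstractProxy SimpleAgent object] + [RemoteIndex object] + [RemoteIndex]
  take RemoteIndex:  [RemoteIndex object] + [RemoteIndex SmartCache LocalProxy AbstractProxy SimpleAgent object] + [RemoteIndex object] + [RemoteIndex]
  take SmartCache:  [object] + [SmartCache LocalProxy AbstractProxy SimpleAgent object] + [object]
  take LocalProxy:  [object] + [LocalProxy AbstractProxy SimpleAgent object] + [object]
  take AbstractProxy:  [object] + [AbstractProxy SimpleAgent object] + [object]
  take SimpleAgent:  [object] + [SimpleAgent object] + [object]
  take object:  [object] + [object] + [object]
MRO: SafePool SecureRecord FrozenGraph SmartAgent CachedGraph RemoteIndex SmartCache LocalProxy AbstractProxy SimpleAgent object
SmartCache sits at index 6.

6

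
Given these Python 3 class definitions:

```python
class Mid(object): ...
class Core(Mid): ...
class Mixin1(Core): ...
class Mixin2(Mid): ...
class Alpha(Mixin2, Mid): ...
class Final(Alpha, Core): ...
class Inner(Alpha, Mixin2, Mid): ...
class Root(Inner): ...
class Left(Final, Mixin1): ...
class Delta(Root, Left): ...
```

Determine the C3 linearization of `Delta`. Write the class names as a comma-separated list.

Delta, Root, Inner, Left, Final, Alpha, Mixin2, Mixin1, Core, Mid, object

L[Delta] = Delta + merge(L[Root], L[Left], [Root Left])
  take Root:  [Root Inner Alpha Mixin2 Mid object] + [Left Final Alpha Mixin2 Mixin1 Core Mid object] + [Root Left]
  take Inner:  [Inner Alpha Mixin2 Mid object] + [Left Final Alpha Mixin2 Mixin1 Core Mid object] + [Left]
  take Left:  [Alpha Mixin2 Mid object] + [Left Final Alpha Mixin2 Mixin1 Core Mid object] + [Left]
  take Final:  [Alpha Mixin2 Mid object] + [Final Alpha Mixin2 Mixin1 Core Mid object]
  take Alpha:  [Alpha Mixin2 Mid object] + [Alpha Mixin2 Mixin1 Core Mid object]
  take Mixin2:  [Mixin2 Mid object] + [Mixin2 Mixin1 Core Mid object]
  take Mixin1:  [Mid object] + [Mixin1 Core Mid object]
  take Core:  [Mid object] + [Core Mid object]
  take Mid:  [Mid object] + [Mid object]
  take object:  [object] + [object]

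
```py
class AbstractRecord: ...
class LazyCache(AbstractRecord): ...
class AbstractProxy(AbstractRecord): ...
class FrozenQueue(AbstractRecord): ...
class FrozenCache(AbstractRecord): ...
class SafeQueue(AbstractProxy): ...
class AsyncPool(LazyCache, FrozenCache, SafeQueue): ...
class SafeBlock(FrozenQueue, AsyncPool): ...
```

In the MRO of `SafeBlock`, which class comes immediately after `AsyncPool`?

L[SafeBlock] = SafeBlock + merge(L[FrozenQueue], L[AsyncPool], [FrozenQueue AsyncPool])
  take FrozenQueue:  [FrozenQueue AbstractRecord object] + [AsyncPool LazyCache FrozenCache SafeQueue AbstractProxy AbstractRecord object] + [FrozenQueue AsyncPool]
  take AsyncPool:  [AbstractRecord object] + [AsyncPool LazyCache FrozenCache SafeQueue AbstractProxy AbstractRecord object] + [AsyncPool]
  take LazyCache:  [AbstractRecord object] + [LazyCache FrozenCache SafeQueue AbstractProxy AbstractRecord object]
  take FrozenCache:  [AbstractRecord object] + [FrozenCache SafeQueue AbstractProxy AbstractRecord object]
  take SafeQueue:  [AbstractRecord object] + [SafeQueue AbstractProxy AbstractRecord object]
  take AbstractProxy:  [AbstractRecord object] + [AbstractProxy AbstractRecord object]
  take AbstractRecord:  [AbstractRecord object] + [AbstractRecord object]
  take object:  [object] + [object]
MRO: SafeBlock FrozenQueue AsyncPool LazyCache FrozenCache SafeQueue AbstractProxy AbstractRecord object
AsyncPool is at position 2; next is LazyCache.

LazyCache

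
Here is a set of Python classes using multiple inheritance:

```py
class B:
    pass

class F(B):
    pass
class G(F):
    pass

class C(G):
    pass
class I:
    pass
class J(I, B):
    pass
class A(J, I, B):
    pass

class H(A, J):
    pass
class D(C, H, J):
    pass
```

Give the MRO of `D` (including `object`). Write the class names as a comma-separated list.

L[D] = D + merge(L[C], L[H], L[J], [C H J])
  take C:  [C G F B object] + [H A J I B object] + [J I B object] + [C H J]
  take G:  [G F B object] + [H A J I B object] + [J I B object] + [H J]
  take F:  [F B object] + [H A J I B object] + [J I B object] + [H J]
  take H:  [B object] + [H A J I B object] + [J I B object] + [H J]
  take A:  [B object] + [A J I B object] + [J I B object] + [J]
  take J:  [B object] + [J I B object] + [J I B object] + [J]
  take I:  [B object] + [I B object] + [I B object]
  take B:  [B object] + [B object] + [B object]
  take object:  [object] + [object] + [object]

D, C, G, F, H, A, J, I, B, object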